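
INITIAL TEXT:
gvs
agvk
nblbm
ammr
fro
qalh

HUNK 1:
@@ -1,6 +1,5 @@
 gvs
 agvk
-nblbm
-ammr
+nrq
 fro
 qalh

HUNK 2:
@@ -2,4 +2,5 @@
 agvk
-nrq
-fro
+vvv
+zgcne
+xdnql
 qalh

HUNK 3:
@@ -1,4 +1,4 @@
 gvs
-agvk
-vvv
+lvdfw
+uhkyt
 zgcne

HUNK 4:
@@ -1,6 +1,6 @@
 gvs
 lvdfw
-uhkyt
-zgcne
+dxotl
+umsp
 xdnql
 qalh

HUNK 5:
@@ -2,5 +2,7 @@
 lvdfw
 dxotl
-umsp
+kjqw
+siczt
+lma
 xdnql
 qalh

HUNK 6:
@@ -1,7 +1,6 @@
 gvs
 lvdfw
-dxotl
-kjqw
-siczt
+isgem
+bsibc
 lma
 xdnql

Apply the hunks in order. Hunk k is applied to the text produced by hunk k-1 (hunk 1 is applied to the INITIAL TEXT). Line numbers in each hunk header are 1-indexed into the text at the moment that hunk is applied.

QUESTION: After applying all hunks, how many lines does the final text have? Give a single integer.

Answer: 7

Derivation:
Hunk 1: at line 1 remove [nblbm,ammr] add [nrq] -> 5 lines: gvs agvk nrq fro qalh
Hunk 2: at line 2 remove [nrq,fro] add [vvv,zgcne,xdnql] -> 6 lines: gvs agvk vvv zgcne xdnql qalh
Hunk 3: at line 1 remove [agvk,vvv] add [lvdfw,uhkyt] -> 6 lines: gvs lvdfw uhkyt zgcne xdnql qalh
Hunk 4: at line 1 remove [uhkyt,zgcne] add [dxotl,umsp] -> 6 lines: gvs lvdfw dxotl umsp xdnql qalh
Hunk 5: at line 2 remove [umsp] add [kjqw,siczt,lma] -> 8 lines: gvs lvdfw dxotl kjqw siczt lma xdnql qalh
Hunk 6: at line 1 remove [dxotl,kjqw,siczt] add [isgem,bsibc] -> 7 lines: gvs lvdfw isgem bsibc lma xdnql qalh
Final line count: 7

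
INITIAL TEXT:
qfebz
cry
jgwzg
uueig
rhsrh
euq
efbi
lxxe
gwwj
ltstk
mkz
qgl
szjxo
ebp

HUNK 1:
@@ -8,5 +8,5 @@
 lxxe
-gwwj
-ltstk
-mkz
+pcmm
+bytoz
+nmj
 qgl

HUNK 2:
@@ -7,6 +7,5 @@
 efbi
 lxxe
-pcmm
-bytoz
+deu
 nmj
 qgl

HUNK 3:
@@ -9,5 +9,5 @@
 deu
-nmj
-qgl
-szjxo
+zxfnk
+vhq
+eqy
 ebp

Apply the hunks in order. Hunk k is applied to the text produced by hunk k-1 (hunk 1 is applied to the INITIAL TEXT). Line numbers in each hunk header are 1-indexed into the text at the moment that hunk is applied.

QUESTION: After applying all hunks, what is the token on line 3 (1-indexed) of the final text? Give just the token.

Hunk 1: at line 8 remove [gwwj,ltstk,mkz] add [pcmm,bytoz,nmj] -> 14 lines: qfebz cry jgwzg uueig rhsrh euq efbi lxxe pcmm bytoz nmj qgl szjxo ebp
Hunk 2: at line 7 remove [pcmm,bytoz] add [deu] -> 13 lines: qfebz cry jgwzg uueig rhsrh euq efbi lxxe deu nmj qgl szjxo ebp
Hunk 3: at line 9 remove [nmj,qgl,szjxo] add [zxfnk,vhq,eqy] -> 13 lines: qfebz cry jgwzg uueig rhsrh euq efbi lxxe deu zxfnk vhq eqy ebp
Final line 3: jgwzg

Answer: jgwzg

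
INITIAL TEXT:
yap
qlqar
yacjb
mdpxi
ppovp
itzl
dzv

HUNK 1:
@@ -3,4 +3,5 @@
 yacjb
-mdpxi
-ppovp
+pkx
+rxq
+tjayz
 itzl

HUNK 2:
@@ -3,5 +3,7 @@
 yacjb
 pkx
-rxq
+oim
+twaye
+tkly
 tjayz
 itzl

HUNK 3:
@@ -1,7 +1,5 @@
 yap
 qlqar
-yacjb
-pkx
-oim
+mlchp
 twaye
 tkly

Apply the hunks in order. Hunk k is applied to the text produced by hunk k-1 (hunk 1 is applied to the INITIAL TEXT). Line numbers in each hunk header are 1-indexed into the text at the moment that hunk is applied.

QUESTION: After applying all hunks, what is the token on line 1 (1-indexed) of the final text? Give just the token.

Answer: yap

Derivation:
Hunk 1: at line 3 remove [mdpxi,ppovp] add [pkx,rxq,tjayz] -> 8 lines: yap qlqar yacjb pkx rxq tjayz itzl dzv
Hunk 2: at line 3 remove [rxq] add [oim,twaye,tkly] -> 10 lines: yap qlqar yacjb pkx oim twaye tkly tjayz itzl dzv
Hunk 3: at line 1 remove [yacjb,pkx,oim] add [mlchp] -> 8 lines: yap qlqar mlchp twaye tkly tjayz itzl dzv
Final line 1: yap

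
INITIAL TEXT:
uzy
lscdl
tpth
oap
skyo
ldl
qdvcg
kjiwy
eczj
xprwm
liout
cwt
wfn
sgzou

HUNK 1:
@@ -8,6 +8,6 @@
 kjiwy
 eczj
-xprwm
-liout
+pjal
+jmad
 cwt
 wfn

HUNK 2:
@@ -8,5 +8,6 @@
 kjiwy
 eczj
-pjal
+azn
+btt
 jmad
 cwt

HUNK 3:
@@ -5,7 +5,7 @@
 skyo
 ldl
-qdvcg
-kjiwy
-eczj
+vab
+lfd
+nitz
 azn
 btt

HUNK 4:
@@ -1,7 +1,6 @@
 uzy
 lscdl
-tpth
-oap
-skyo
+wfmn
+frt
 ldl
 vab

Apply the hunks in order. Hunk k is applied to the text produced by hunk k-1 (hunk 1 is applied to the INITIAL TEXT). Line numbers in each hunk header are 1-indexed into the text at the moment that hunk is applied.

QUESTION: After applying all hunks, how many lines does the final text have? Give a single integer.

Answer: 14

Derivation:
Hunk 1: at line 8 remove [xprwm,liout] add [pjal,jmad] -> 14 lines: uzy lscdl tpth oap skyo ldl qdvcg kjiwy eczj pjal jmad cwt wfn sgzou
Hunk 2: at line 8 remove [pjal] add [azn,btt] -> 15 lines: uzy lscdl tpth oap skyo ldl qdvcg kjiwy eczj azn btt jmad cwt wfn sgzou
Hunk 3: at line 5 remove [qdvcg,kjiwy,eczj] add [vab,lfd,nitz] -> 15 lines: uzy lscdl tpth oap skyo ldl vab lfd nitz azn btt jmad cwt wfn sgzou
Hunk 4: at line 1 remove [tpth,oap,skyo] add [wfmn,frt] -> 14 lines: uzy lscdl wfmn frt ldl vab lfd nitz azn btt jmad cwt wfn sgzou
Final line count: 14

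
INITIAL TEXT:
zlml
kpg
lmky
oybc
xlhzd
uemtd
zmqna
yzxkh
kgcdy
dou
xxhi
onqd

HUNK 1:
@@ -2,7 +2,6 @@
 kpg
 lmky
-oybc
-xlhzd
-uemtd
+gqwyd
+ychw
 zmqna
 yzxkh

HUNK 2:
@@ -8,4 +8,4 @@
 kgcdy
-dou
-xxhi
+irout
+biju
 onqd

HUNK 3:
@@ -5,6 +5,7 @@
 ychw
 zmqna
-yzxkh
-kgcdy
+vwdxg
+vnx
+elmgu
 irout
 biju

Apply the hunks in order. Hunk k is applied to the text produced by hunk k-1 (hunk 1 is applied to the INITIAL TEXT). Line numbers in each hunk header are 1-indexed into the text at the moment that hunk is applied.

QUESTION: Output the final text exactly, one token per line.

Hunk 1: at line 2 remove [oybc,xlhzd,uemtd] add [gqwyd,ychw] -> 11 lines: zlml kpg lmky gqwyd ychw zmqna yzxkh kgcdy dou xxhi onqd
Hunk 2: at line 8 remove [dou,xxhi] add [irout,biju] -> 11 lines: zlml kpg lmky gqwyd ychw zmqna yzxkh kgcdy irout biju onqd
Hunk 3: at line 5 remove [yzxkh,kgcdy] add [vwdxg,vnx,elmgu] -> 12 lines: zlml kpg lmky gqwyd ychw zmqna vwdxg vnx elmgu irout biju onqd

Answer: zlml
kpg
lmky
gqwyd
ychw
zmqna
vwdxg
vnx
elmgu
irout
biju
onqd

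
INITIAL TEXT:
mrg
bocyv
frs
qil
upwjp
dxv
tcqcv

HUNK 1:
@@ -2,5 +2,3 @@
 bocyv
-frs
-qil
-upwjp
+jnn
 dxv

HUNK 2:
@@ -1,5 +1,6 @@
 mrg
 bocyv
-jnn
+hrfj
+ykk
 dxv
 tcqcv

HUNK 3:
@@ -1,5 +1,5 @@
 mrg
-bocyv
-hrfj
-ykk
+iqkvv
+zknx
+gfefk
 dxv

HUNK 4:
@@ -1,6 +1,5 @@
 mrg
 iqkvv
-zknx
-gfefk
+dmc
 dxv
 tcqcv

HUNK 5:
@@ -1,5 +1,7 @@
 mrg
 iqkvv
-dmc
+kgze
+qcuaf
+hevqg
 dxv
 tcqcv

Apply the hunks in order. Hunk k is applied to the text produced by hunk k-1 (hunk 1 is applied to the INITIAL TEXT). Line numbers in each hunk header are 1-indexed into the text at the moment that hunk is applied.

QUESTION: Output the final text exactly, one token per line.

Hunk 1: at line 2 remove [frs,qil,upwjp] add [jnn] -> 5 lines: mrg bocyv jnn dxv tcqcv
Hunk 2: at line 1 remove [jnn] add [hrfj,ykk] -> 6 lines: mrg bocyv hrfj ykk dxv tcqcv
Hunk 3: at line 1 remove [bocyv,hrfj,ykk] add [iqkvv,zknx,gfefk] -> 6 lines: mrg iqkvv zknx gfefk dxv tcqcv
Hunk 4: at line 1 remove [zknx,gfefk] add [dmc] -> 5 lines: mrg iqkvv dmc dxv tcqcv
Hunk 5: at line 1 remove [dmc] add [kgze,qcuaf,hevqg] -> 7 lines: mrg iqkvv kgze qcuaf hevqg dxv tcqcv

Answer: mrg
iqkvv
kgze
qcuaf
hevqg
dxv
tcqcv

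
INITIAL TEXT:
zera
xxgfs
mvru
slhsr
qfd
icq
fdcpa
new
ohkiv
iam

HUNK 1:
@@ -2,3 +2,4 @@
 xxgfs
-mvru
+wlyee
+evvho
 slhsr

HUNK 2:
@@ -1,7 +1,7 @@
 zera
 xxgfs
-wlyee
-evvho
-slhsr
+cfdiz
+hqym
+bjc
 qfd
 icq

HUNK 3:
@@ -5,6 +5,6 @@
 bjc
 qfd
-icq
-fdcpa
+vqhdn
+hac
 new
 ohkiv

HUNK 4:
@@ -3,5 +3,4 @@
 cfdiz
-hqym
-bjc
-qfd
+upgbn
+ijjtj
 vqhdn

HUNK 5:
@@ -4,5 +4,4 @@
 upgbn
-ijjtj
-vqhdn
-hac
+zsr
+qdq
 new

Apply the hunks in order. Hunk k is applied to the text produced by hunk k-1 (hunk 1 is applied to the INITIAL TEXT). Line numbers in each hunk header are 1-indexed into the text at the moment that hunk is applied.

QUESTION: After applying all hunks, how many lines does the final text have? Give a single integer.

Hunk 1: at line 2 remove [mvru] add [wlyee,evvho] -> 11 lines: zera xxgfs wlyee evvho slhsr qfd icq fdcpa new ohkiv iam
Hunk 2: at line 1 remove [wlyee,evvho,slhsr] add [cfdiz,hqym,bjc] -> 11 lines: zera xxgfs cfdiz hqym bjc qfd icq fdcpa new ohkiv iam
Hunk 3: at line 5 remove [icq,fdcpa] add [vqhdn,hac] -> 11 lines: zera xxgfs cfdiz hqym bjc qfd vqhdn hac new ohkiv iam
Hunk 4: at line 3 remove [hqym,bjc,qfd] add [upgbn,ijjtj] -> 10 lines: zera xxgfs cfdiz upgbn ijjtj vqhdn hac new ohkiv iam
Hunk 5: at line 4 remove [ijjtj,vqhdn,hac] add [zsr,qdq] -> 9 lines: zera xxgfs cfdiz upgbn zsr qdq new ohkiv iam
Final line count: 9

Answer: 9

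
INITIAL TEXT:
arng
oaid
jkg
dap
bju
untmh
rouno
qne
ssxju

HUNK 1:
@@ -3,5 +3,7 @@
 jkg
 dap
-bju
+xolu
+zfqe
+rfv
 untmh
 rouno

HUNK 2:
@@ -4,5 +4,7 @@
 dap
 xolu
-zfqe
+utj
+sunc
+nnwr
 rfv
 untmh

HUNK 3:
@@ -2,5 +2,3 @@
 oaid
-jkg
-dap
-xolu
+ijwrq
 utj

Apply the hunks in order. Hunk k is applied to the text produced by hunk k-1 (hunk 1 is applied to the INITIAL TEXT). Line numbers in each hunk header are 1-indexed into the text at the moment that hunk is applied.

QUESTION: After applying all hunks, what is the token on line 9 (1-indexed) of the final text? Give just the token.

Answer: rouno

Derivation:
Hunk 1: at line 3 remove [bju] add [xolu,zfqe,rfv] -> 11 lines: arng oaid jkg dap xolu zfqe rfv untmh rouno qne ssxju
Hunk 2: at line 4 remove [zfqe] add [utj,sunc,nnwr] -> 13 lines: arng oaid jkg dap xolu utj sunc nnwr rfv untmh rouno qne ssxju
Hunk 3: at line 2 remove [jkg,dap,xolu] add [ijwrq] -> 11 lines: arng oaid ijwrq utj sunc nnwr rfv untmh rouno qne ssxju
Final line 9: rouno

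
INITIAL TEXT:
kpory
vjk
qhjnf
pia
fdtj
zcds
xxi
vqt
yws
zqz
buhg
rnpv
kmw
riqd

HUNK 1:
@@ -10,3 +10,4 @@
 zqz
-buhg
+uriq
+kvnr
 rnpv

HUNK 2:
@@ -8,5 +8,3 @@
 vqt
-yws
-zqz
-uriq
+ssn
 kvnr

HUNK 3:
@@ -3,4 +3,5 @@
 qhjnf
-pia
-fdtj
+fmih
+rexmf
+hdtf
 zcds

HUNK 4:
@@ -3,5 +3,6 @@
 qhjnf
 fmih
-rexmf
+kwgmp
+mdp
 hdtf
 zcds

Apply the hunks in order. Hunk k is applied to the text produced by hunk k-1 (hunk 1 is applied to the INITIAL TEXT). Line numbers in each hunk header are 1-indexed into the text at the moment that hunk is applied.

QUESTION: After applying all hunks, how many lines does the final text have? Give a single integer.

Hunk 1: at line 10 remove [buhg] add [uriq,kvnr] -> 15 lines: kpory vjk qhjnf pia fdtj zcds xxi vqt yws zqz uriq kvnr rnpv kmw riqd
Hunk 2: at line 8 remove [yws,zqz,uriq] add [ssn] -> 13 lines: kpory vjk qhjnf pia fdtj zcds xxi vqt ssn kvnr rnpv kmw riqd
Hunk 3: at line 3 remove [pia,fdtj] add [fmih,rexmf,hdtf] -> 14 lines: kpory vjk qhjnf fmih rexmf hdtf zcds xxi vqt ssn kvnr rnpv kmw riqd
Hunk 4: at line 3 remove [rexmf] add [kwgmp,mdp] -> 15 lines: kpory vjk qhjnf fmih kwgmp mdp hdtf zcds xxi vqt ssn kvnr rnpv kmw riqd
Final line count: 15

Answer: 15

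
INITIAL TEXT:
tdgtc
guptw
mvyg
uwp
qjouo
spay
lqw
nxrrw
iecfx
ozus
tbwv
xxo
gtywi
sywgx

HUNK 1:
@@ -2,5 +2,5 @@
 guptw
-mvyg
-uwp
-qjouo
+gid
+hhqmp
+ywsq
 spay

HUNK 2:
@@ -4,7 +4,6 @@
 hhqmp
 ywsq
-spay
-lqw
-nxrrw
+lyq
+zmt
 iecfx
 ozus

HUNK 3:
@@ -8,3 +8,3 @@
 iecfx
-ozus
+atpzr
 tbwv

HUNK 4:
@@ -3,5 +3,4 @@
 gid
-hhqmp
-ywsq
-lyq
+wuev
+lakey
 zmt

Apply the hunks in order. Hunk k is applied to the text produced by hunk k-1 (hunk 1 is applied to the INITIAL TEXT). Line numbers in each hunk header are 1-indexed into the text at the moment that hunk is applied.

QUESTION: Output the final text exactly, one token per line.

Answer: tdgtc
guptw
gid
wuev
lakey
zmt
iecfx
atpzr
tbwv
xxo
gtywi
sywgx

Derivation:
Hunk 1: at line 2 remove [mvyg,uwp,qjouo] add [gid,hhqmp,ywsq] -> 14 lines: tdgtc guptw gid hhqmp ywsq spay lqw nxrrw iecfx ozus tbwv xxo gtywi sywgx
Hunk 2: at line 4 remove [spay,lqw,nxrrw] add [lyq,zmt] -> 13 lines: tdgtc guptw gid hhqmp ywsq lyq zmt iecfx ozus tbwv xxo gtywi sywgx
Hunk 3: at line 8 remove [ozus] add [atpzr] -> 13 lines: tdgtc guptw gid hhqmp ywsq lyq zmt iecfx atpzr tbwv xxo gtywi sywgx
Hunk 4: at line 3 remove [hhqmp,ywsq,lyq] add [wuev,lakey] -> 12 lines: tdgtc guptw gid wuev lakey zmt iecfx atpzr tbwv xxo gtywi sywgx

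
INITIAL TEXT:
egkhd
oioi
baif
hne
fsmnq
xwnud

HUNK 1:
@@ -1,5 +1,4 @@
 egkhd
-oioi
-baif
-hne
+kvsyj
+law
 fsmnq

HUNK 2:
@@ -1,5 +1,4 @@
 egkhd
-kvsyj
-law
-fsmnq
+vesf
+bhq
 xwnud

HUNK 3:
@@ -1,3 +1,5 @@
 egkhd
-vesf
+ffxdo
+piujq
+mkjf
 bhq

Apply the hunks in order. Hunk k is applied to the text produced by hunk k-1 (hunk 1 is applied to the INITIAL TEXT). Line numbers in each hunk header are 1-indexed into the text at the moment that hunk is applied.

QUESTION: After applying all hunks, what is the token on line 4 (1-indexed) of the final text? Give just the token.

Answer: mkjf

Derivation:
Hunk 1: at line 1 remove [oioi,baif,hne] add [kvsyj,law] -> 5 lines: egkhd kvsyj law fsmnq xwnud
Hunk 2: at line 1 remove [kvsyj,law,fsmnq] add [vesf,bhq] -> 4 lines: egkhd vesf bhq xwnud
Hunk 3: at line 1 remove [vesf] add [ffxdo,piujq,mkjf] -> 6 lines: egkhd ffxdo piujq mkjf bhq xwnud
Final line 4: mkjf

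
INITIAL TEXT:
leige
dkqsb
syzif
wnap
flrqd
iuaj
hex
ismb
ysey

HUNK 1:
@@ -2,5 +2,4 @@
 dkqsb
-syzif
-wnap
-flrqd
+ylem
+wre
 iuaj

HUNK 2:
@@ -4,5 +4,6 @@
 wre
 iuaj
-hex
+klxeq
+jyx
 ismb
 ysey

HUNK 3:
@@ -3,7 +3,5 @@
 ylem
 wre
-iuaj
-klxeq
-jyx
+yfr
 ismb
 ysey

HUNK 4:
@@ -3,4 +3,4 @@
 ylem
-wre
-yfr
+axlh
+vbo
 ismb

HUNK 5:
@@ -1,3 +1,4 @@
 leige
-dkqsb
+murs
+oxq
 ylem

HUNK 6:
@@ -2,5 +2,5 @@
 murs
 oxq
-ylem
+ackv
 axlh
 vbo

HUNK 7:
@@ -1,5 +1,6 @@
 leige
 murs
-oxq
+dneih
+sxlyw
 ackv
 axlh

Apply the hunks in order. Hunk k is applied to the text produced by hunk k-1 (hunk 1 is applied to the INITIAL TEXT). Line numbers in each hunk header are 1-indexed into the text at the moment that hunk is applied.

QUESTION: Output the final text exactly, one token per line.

Answer: leige
murs
dneih
sxlyw
ackv
axlh
vbo
ismb
ysey

Derivation:
Hunk 1: at line 2 remove [syzif,wnap,flrqd] add [ylem,wre] -> 8 lines: leige dkqsb ylem wre iuaj hex ismb ysey
Hunk 2: at line 4 remove [hex] add [klxeq,jyx] -> 9 lines: leige dkqsb ylem wre iuaj klxeq jyx ismb ysey
Hunk 3: at line 3 remove [iuaj,klxeq,jyx] add [yfr] -> 7 lines: leige dkqsb ylem wre yfr ismb ysey
Hunk 4: at line 3 remove [wre,yfr] add [axlh,vbo] -> 7 lines: leige dkqsb ylem axlh vbo ismb ysey
Hunk 5: at line 1 remove [dkqsb] add [murs,oxq] -> 8 lines: leige murs oxq ylem axlh vbo ismb ysey
Hunk 6: at line 2 remove [ylem] add [ackv] -> 8 lines: leige murs oxq ackv axlh vbo ismb ysey
Hunk 7: at line 1 remove [oxq] add [dneih,sxlyw] -> 9 lines: leige murs dneih sxlyw ackv axlh vbo ismb ysey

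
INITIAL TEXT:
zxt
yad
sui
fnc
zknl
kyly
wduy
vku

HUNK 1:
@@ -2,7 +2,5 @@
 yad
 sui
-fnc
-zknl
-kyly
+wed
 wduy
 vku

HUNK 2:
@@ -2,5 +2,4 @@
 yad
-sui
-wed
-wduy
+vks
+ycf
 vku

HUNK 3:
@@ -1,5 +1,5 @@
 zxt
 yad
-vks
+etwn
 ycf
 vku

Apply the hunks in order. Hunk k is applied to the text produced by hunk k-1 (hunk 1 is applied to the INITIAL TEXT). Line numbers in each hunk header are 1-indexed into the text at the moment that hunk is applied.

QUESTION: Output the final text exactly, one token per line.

Hunk 1: at line 2 remove [fnc,zknl,kyly] add [wed] -> 6 lines: zxt yad sui wed wduy vku
Hunk 2: at line 2 remove [sui,wed,wduy] add [vks,ycf] -> 5 lines: zxt yad vks ycf vku
Hunk 3: at line 1 remove [vks] add [etwn] -> 5 lines: zxt yad etwn ycf vku

Answer: zxt
yad
etwn
ycf
vku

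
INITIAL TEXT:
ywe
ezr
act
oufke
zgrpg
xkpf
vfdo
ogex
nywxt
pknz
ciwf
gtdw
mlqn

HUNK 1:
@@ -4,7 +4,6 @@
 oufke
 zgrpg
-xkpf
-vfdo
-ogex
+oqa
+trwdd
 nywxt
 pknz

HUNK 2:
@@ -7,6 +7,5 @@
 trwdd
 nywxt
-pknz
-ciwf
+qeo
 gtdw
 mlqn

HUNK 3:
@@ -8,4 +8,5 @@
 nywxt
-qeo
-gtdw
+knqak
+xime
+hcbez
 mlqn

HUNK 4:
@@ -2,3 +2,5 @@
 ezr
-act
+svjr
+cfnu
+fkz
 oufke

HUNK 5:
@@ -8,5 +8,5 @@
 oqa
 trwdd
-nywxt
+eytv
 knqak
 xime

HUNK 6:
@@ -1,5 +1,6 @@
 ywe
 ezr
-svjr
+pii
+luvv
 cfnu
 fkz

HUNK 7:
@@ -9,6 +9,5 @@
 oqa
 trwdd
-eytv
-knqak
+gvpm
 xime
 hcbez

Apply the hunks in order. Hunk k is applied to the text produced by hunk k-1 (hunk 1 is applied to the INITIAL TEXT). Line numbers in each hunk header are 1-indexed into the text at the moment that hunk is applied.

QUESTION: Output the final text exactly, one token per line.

Hunk 1: at line 4 remove [xkpf,vfdo,ogex] add [oqa,trwdd] -> 12 lines: ywe ezr act oufke zgrpg oqa trwdd nywxt pknz ciwf gtdw mlqn
Hunk 2: at line 7 remove [pknz,ciwf] add [qeo] -> 11 lines: ywe ezr act oufke zgrpg oqa trwdd nywxt qeo gtdw mlqn
Hunk 3: at line 8 remove [qeo,gtdw] add [knqak,xime,hcbez] -> 12 lines: ywe ezr act oufke zgrpg oqa trwdd nywxt knqak xime hcbez mlqn
Hunk 4: at line 2 remove [act] add [svjr,cfnu,fkz] -> 14 lines: ywe ezr svjr cfnu fkz oufke zgrpg oqa trwdd nywxt knqak xime hcbez mlqn
Hunk 5: at line 8 remove [nywxt] add [eytv] -> 14 lines: ywe ezr svjr cfnu fkz oufke zgrpg oqa trwdd eytv knqak xime hcbez mlqn
Hunk 6: at line 1 remove [svjr] add [pii,luvv] -> 15 lines: ywe ezr pii luvv cfnu fkz oufke zgrpg oqa trwdd eytv knqak xime hcbez mlqn
Hunk 7: at line 9 remove [eytv,knqak] add [gvpm] -> 14 lines: ywe ezr pii luvv cfnu fkz oufke zgrpg oqa trwdd gvpm xime hcbez mlqn

Answer: ywe
ezr
pii
luvv
cfnu
fkz
oufke
zgrpg
oqa
trwdd
gvpm
xime
hcbez
mlqn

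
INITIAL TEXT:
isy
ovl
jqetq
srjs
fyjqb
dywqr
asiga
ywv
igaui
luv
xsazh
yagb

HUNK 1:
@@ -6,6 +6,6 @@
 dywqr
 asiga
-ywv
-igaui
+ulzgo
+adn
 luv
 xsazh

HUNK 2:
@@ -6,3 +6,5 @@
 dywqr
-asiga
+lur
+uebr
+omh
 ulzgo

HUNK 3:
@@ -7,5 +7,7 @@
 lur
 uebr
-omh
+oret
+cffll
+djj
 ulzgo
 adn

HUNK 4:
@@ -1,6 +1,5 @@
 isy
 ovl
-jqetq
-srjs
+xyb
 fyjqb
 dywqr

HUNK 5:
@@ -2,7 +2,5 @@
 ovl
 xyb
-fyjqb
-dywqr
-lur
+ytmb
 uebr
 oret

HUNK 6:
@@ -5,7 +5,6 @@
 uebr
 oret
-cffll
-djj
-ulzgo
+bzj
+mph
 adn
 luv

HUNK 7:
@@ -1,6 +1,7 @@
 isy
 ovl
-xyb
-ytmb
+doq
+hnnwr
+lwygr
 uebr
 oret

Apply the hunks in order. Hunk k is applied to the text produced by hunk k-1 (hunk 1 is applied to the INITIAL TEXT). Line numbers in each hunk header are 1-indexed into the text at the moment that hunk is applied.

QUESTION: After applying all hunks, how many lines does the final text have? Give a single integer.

Answer: 13

Derivation:
Hunk 1: at line 6 remove [ywv,igaui] add [ulzgo,adn] -> 12 lines: isy ovl jqetq srjs fyjqb dywqr asiga ulzgo adn luv xsazh yagb
Hunk 2: at line 6 remove [asiga] add [lur,uebr,omh] -> 14 lines: isy ovl jqetq srjs fyjqb dywqr lur uebr omh ulzgo adn luv xsazh yagb
Hunk 3: at line 7 remove [omh] add [oret,cffll,djj] -> 16 lines: isy ovl jqetq srjs fyjqb dywqr lur uebr oret cffll djj ulzgo adn luv xsazh yagb
Hunk 4: at line 1 remove [jqetq,srjs] add [xyb] -> 15 lines: isy ovl xyb fyjqb dywqr lur uebr oret cffll djj ulzgo adn luv xsazh yagb
Hunk 5: at line 2 remove [fyjqb,dywqr,lur] add [ytmb] -> 13 lines: isy ovl xyb ytmb uebr oret cffll djj ulzgo adn luv xsazh yagb
Hunk 6: at line 5 remove [cffll,djj,ulzgo] add [bzj,mph] -> 12 lines: isy ovl xyb ytmb uebr oret bzj mph adn luv xsazh yagb
Hunk 7: at line 1 remove [xyb,ytmb] add [doq,hnnwr,lwygr] -> 13 lines: isy ovl doq hnnwr lwygr uebr oret bzj mph adn luv xsazh yagb
Final line count: 13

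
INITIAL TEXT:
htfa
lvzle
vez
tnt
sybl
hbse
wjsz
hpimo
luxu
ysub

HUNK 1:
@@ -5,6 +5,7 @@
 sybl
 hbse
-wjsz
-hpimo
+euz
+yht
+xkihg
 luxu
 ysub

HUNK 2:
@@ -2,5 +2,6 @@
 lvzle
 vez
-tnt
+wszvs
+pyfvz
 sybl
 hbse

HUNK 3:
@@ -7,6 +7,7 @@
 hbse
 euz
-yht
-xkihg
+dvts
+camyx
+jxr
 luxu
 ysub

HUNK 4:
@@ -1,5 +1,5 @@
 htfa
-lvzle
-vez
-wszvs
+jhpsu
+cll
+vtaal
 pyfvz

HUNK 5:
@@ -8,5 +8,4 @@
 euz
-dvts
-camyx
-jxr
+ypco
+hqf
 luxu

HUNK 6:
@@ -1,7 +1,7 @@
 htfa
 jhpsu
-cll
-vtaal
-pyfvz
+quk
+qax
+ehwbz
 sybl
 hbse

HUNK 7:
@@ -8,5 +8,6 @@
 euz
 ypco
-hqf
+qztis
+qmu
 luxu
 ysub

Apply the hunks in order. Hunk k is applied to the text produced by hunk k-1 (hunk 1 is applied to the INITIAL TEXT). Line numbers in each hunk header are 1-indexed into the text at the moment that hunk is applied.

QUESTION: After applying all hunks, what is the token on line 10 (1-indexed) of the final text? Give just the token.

Answer: qztis

Derivation:
Hunk 1: at line 5 remove [wjsz,hpimo] add [euz,yht,xkihg] -> 11 lines: htfa lvzle vez tnt sybl hbse euz yht xkihg luxu ysub
Hunk 2: at line 2 remove [tnt] add [wszvs,pyfvz] -> 12 lines: htfa lvzle vez wszvs pyfvz sybl hbse euz yht xkihg luxu ysub
Hunk 3: at line 7 remove [yht,xkihg] add [dvts,camyx,jxr] -> 13 lines: htfa lvzle vez wszvs pyfvz sybl hbse euz dvts camyx jxr luxu ysub
Hunk 4: at line 1 remove [lvzle,vez,wszvs] add [jhpsu,cll,vtaal] -> 13 lines: htfa jhpsu cll vtaal pyfvz sybl hbse euz dvts camyx jxr luxu ysub
Hunk 5: at line 8 remove [dvts,camyx,jxr] add [ypco,hqf] -> 12 lines: htfa jhpsu cll vtaal pyfvz sybl hbse euz ypco hqf luxu ysub
Hunk 6: at line 1 remove [cll,vtaal,pyfvz] add [quk,qax,ehwbz] -> 12 lines: htfa jhpsu quk qax ehwbz sybl hbse euz ypco hqf luxu ysub
Hunk 7: at line 8 remove [hqf] add [qztis,qmu] -> 13 lines: htfa jhpsu quk qax ehwbz sybl hbse euz ypco qztis qmu luxu ysub
Final line 10: qztis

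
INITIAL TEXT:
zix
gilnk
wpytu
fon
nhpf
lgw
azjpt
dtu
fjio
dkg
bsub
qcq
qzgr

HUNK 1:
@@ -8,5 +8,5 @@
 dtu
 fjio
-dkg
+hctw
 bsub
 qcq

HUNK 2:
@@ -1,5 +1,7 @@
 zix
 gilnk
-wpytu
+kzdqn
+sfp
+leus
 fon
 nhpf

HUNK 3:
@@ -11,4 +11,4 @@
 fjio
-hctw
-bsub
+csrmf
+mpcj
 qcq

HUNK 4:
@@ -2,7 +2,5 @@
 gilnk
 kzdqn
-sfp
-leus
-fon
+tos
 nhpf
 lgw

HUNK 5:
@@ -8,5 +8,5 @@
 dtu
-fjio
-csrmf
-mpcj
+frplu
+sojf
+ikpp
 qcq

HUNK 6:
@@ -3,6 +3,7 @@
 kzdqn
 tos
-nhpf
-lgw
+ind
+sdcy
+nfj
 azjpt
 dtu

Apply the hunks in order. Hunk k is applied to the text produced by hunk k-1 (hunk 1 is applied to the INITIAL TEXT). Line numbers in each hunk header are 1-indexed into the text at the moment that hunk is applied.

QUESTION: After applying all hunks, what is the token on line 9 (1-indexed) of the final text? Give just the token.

Answer: dtu

Derivation:
Hunk 1: at line 8 remove [dkg] add [hctw] -> 13 lines: zix gilnk wpytu fon nhpf lgw azjpt dtu fjio hctw bsub qcq qzgr
Hunk 2: at line 1 remove [wpytu] add [kzdqn,sfp,leus] -> 15 lines: zix gilnk kzdqn sfp leus fon nhpf lgw azjpt dtu fjio hctw bsub qcq qzgr
Hunk 3: at line 11 remove [hctw,bsub] add [csrmf,mpcj] -> 15 lines: zix gilnk kzdqn sfp leus fon nhpf lgw azjpt dtu fjio csrmf mpcj qcq qzgr
Hunk 4: at line 2 remove [sfp,leus,fon] add [tos] -> 13 lines: zix gilnk kzdqn tos nhpf lgw azjpt dtu fjio csrmf mpcj qcq qzgr
Hunk 5: at line 8 remove [fjio,csrmf,mpcj] add [frplu,sojf,ikpp] -> 13 lines: zix gilnk kzdqn tos nhpf lgw azjpt dtu frplu sojf ikpp qcq qzgr
Hunk 6: at line 3 remove [nhpf,lgw] add [ind,sdcy,nfj] -> 14 lines: zix gilnk kzdqn tos ind sdcy nfj azjpt dtu frplu sojf ikpp qcq qzgr
Final line 9: dtu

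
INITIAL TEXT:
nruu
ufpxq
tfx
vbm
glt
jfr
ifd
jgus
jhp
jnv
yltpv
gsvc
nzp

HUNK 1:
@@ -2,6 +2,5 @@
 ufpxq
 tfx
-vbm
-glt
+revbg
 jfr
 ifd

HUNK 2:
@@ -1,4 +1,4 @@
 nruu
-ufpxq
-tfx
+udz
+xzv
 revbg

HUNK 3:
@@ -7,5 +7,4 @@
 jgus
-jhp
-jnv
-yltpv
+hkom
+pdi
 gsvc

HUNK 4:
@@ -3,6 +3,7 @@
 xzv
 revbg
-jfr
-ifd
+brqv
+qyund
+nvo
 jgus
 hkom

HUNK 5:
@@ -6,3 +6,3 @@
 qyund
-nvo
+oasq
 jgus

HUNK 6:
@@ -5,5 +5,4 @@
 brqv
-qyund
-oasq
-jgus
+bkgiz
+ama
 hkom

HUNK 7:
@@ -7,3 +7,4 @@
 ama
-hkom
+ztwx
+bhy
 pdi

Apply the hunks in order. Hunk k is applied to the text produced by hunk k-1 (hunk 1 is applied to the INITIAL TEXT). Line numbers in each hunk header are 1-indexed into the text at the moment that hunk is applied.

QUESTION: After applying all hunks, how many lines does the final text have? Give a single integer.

Answer: 12

Derivation:
Hunk 1: at line 2 remove [vbm,glt] add [revbg] -> 12 lines: nruu ufpxq tfx revbg jfr ifd jgus jhp jnv yltpv gsvc nzp
Hunk 2: at line 1 remove [ufpxq,tfx] add [udz,xzv] -> 12 lines: nruu udz xzv revbg jfr ifd jgus jhp jnv yltpv gsvc nzp
Hunk 3: at line 7 remove [jhp,jnv,yltpv] add [hkom,pdi] -> 11 lines: nruu udz xzv revbg jfr ifd jgus hkom pdi gsvc nzp
Hunk 4: at line 3 remove [jfr,ifd] add [brqv,qyund,nvo] -> 12 lines: nruu udz xzv revbg brqv qyund nvo jgus hkom pdi gsvc nzp
Hunk 5: at line 6 remove [nvo] add [oasq] -> 12 lines: nruu udz xzv revbg brqv qyund oasq jgus hkom pdi gsvc nzp
Hunk 6: at line 5 remove [qyund,oasq,jgus] add [bkgiz,ama] -> 11 lines: nruu udz xzv revbg brqv bkgiz ama hkom pdi gsvc nzp
Hunk 7: at line 7 remove [hkom] add [ztwx,bhy] -> 12 lines: nruu udz xzv revbg brqv bkgiz ama ztwx bhy pdi gsvc nzp
Final line count: 12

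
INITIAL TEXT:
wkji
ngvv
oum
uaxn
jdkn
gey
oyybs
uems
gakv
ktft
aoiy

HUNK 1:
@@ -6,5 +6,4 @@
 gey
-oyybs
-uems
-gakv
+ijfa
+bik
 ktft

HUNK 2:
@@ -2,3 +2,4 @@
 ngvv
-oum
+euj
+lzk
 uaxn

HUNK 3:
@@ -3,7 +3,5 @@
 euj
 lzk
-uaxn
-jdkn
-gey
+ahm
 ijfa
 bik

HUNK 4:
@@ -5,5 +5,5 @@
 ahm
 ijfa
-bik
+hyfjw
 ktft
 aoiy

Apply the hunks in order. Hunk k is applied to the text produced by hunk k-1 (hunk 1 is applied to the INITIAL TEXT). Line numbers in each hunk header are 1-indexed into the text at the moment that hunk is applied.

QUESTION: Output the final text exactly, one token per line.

Answer: wkji
ngvv
euj
lzk
ahm
ijfa
hyfjw
ktft
aoiy

Derivation:
Hunk 1: at line 6 remove [oyybs,uems,gakv] add [ijfa,bik] -> 10 lines: wkji ngvv oum uaxn jdkn gey ijfa bik ktft aoiy
Hunk 2: at line 2 remove [oum] add [euj,lzk] -> 11 lines: wkji ngvv euj lzk uaxn jdkn gey ijfa bik ktft aoiy
Hunk 3: at line 3 remove [uaxn,jdkn,gey] add [ahm] -> 9 lines: wkji ngvv euj lzk ahm ijfa bik ktft aoiy
Hunk 4: at line 5 remove [bik] add [hyfjw] -> 9 lines: wkji ngvv euj lzk ahm ijfa hyfjw ktft aoiy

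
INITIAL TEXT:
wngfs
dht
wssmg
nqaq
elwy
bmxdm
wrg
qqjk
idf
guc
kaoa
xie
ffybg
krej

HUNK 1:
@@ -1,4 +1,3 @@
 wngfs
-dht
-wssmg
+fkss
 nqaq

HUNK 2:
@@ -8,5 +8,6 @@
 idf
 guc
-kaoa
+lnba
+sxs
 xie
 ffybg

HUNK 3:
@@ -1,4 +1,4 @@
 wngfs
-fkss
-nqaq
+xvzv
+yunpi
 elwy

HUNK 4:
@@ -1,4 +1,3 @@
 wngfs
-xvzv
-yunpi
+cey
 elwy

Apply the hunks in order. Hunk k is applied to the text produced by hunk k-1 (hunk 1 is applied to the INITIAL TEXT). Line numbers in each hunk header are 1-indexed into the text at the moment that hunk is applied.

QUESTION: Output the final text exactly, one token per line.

Hunk 1: at line 1 remove [dht,wssmg] add [fkss] -> 13 lines: wngfs fkss nqaq elwy bmxdm wrg qqjk idf guc kaoa xie ffybg krej
Hunk 2: at line 8 remove [kaoa] add [lnba,sxs] -> 14 lines: wngfs fkss nqaq elwy bmxdm wrg qqjk idf guc lnba sxs xie ffybg krej
Hunk 3: at line 1 remove [fkss,nqaq] add [xvzv,yunpi] -> 14 lines: wngfs xvzv yunpi elwy bmxdm wrg qqjk idf guc lnba sxs xie ffybg krej
Hunk 4: at line 1 remove [xvzv,yunpi] add [cey] -> 13 lines: wngfs cey elwy bmxdm wrg qqjk idf guc lnba sxs xie ffybg krej

Answer: wngfs
cey
elwy
bmxdm
wrg
qqjk
idf
guc
lnba
sxs
xie
ffybg
krej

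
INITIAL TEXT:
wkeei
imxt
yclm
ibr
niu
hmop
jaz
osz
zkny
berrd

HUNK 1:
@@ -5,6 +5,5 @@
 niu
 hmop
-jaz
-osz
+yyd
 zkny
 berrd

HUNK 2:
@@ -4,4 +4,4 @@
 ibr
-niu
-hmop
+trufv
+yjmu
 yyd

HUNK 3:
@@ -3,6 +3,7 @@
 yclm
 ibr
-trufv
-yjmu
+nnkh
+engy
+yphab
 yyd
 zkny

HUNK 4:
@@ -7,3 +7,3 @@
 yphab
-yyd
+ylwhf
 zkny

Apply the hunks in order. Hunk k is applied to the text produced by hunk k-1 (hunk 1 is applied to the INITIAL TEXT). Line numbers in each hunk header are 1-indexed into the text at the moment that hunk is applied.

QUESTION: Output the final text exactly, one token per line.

Hunk 1: at line 5 remove [jaz,osz] add [yyd] -> 9 lines: wkeei imxt yclm ibr niu hmop yyd zkny berrd
Hunk 2: at line 4 remove [niu,hmop] add [trufv,yjmu] -> 9 lines: wkeei imxt yclm ibr trufv yjmu yyd zkny berrd
Hunk 3: at line 3 remove [trufv,yjmu] add [nnkh,engy,yphab] -> 10 lines: wkeei imxt yclm ibr nnkh engy yphab yyd zkny berrd
Hunk 4: at line 7 remove [yyd] add [ylwhf] -> 10 lines: wkeei imxt yclm ibr nnkh engy yphab ylwhf zkny berrd

Answer: wkeei
imxt
yclm
ibr
nnkh
engy
yphab
ylwhf
zkny
berrd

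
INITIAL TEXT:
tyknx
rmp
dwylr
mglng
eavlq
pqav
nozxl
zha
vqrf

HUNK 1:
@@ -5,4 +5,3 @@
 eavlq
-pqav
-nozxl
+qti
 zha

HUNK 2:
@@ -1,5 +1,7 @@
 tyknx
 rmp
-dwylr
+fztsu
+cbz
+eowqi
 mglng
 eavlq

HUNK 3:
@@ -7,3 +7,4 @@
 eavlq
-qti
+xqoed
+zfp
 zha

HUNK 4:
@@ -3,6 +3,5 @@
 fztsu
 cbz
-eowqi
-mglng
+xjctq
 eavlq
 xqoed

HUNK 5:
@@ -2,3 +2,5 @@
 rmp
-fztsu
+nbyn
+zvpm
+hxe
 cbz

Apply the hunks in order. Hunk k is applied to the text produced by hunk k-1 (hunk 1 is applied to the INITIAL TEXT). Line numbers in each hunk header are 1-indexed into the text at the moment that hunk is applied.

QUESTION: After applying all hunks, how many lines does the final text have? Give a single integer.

Hunk 1: at line 5 remove [pqav,nozxl] add [qti] -> 8 lines: tyknx rmp dwylr mglng eavlq qti zha vqrf
Hunk 2: at line 1 remove [dwylr] add [fztsu,cbz,eowqi] -> 10 lines: tyknx rmp fztsu cbz eowqi mglng eavlq qti zha vqrf
Hunk 3: at line 7 remove [qti] add [xqoed,zfp] -> 11 lines: tyknx rmp fztsu cbz eowqi mglng eavlq xqoed zfp zha vqrf
Hunk 4: at line 3 remove [eowqi,mglng] add [xjctq] -> 10 lines: tyknx rmp fztsu cbz xjctq eavlq xqoed zfp zha vqrf
Hunk 5: at line 2 remove [fztsu] add [nbyn,zvpm,hxe] -> 12 lines: tyknx rmp nbyn zvpm hxe cbz xjctq eavlq xqoed zfp zha vqrf
Final line count: 12

Answer: 12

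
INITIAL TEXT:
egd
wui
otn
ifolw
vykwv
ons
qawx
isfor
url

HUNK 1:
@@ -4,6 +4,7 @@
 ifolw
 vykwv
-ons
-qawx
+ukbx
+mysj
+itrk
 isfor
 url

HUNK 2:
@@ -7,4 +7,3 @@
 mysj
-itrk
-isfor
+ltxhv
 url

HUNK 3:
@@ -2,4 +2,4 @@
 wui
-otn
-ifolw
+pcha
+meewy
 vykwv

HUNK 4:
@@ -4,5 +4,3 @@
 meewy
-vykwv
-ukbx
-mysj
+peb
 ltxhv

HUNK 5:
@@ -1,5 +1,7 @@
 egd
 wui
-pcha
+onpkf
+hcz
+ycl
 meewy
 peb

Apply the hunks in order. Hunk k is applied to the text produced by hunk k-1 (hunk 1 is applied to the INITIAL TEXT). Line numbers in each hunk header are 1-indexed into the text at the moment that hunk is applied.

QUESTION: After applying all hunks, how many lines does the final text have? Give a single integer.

Answer: 9

Derivation:
Hunk 1: at line 4 remove [ons,qawx] add [ukbx,mysj,itrk] -> 10 lines: egd wui otn ifolw vykwv ukbx mysj itrk isfor url
Hunk 2: at line 7 remove [itrk,isfor] add [ltxhv] -> 9 lines: egd wui otn ifolw vykwv ukbx mysj ltxhv url
Hunk 3: at line 2 remove [otn,ifolw] add [pcha,meewy] -> 9 lines: egd wui pcha meewy vykwv ukbx mysj ltxhv url
Hunk 4: at line 4 remove [vykwv,ukbx,mysj] add [peb] -> 7 lines: egd wui pcha meewy peb ltxhv url
Hunk 5: at line 1 remove [pcha] add [onpkf,hcz,ycl] -> 9 lines: egd wui onpkf hcz ycl meewy peb ltxhv url
Final line count: 9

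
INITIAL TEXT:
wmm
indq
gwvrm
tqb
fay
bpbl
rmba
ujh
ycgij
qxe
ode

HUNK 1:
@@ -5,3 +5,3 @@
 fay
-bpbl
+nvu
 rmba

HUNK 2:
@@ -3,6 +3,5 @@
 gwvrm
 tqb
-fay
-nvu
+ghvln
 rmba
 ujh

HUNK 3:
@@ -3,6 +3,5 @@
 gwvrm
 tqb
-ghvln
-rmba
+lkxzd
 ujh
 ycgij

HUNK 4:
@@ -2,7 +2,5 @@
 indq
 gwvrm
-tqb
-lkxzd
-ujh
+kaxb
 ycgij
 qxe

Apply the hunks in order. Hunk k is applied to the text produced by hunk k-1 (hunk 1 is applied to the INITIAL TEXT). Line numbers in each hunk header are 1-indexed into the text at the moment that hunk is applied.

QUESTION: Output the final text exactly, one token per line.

Hunk 1: at line 5 remove [bpbl] add [nvu] -> 11 lines: wmm indq gwvrm tqb fay nvu rmba ujh ycgij qxe ode
Hunk 2: at line 3 remove [fay,nvu] add [ghvln] -> 10 lines: wmm indq gwvrm tqb ghvln rmba ujh ycgij qxe ode
Hunk 3: at line 3 remove [ghvln,rmba] add [lkxzd] -> 9 lines: wmm indq gwvrm tqb lkxzd ujh ycgij qxe ode
Hunk 4: at line 2 remove [tqb,lkxzd,ujh] add [kaxb] -> 7 lines: wmm indq gwvrm kaxb ycgij qxe ode

Answer: wmm
indq
gwvrm
kaxb
ycgij
qxe
ode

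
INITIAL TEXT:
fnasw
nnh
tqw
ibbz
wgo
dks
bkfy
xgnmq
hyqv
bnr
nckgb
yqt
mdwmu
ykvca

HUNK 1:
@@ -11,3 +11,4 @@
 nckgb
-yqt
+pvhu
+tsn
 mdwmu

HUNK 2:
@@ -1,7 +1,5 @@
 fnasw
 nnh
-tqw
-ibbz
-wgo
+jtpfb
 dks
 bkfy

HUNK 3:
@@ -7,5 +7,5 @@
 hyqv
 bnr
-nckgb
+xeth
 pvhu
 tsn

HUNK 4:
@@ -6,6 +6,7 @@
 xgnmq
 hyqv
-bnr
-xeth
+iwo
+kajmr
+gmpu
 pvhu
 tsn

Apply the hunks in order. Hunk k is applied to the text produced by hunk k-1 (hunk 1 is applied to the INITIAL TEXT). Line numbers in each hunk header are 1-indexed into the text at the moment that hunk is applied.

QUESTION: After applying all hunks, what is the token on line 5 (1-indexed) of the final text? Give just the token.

Answer: bkfy

Derivation:
Hunk 1: at line 11 remove [yqt] add [pvhu,tsn] -> 15 lines: fnasw nnh tqw ibbz wgo dks bkfy xgnmq hyqv bnr nckgb pvhu tsn mdwmu ykvca
Hunk 2: at line 1 remove [tqw,ibbz,wgo] add [jtpfb] -> 13 lines: fnasw nnh jtpfb dks bkfy xgnmq hyqv bnr nckgb pvhu tsn mdwmu ykvca
Hunk 3: at line 7 remove [nckgb] add [xeth] -> 13 lines: fnasw nnh jtpfb dks bkfy xgnmq hyqv bnr xeth pvhu tsn mdwmu ykvca
Hunk 4: at line 6 remove [bnr,xeth] add [iwo,kajmr,gmpu] -> 14 lines: fnasw nnh jtpfb dks bkfy xgnmq hyqv iwo kajmr gmpu pvhu tsn mdwmu ykvca
Final line 5: bkfy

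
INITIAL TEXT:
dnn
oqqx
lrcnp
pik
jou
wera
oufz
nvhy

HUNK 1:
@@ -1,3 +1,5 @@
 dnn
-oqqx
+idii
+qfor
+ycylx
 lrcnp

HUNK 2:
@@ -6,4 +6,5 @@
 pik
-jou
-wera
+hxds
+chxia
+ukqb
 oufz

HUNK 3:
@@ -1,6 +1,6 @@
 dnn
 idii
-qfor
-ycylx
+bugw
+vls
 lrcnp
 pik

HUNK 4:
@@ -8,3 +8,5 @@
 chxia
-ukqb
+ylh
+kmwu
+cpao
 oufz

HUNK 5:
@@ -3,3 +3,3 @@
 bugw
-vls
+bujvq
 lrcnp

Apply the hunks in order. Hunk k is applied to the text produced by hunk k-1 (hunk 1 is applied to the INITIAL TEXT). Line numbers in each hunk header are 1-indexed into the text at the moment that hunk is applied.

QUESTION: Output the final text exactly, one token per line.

Answer: dnn
idii
bugw
bujvq
lrcnp
pik
hxds
chxia
ylh
kmwu
cpao
oufz
nvhy

Derivation:
Hunk 1: at line 1 remove [oqqx] add [idii,qfor,ycylx] -> 10 lines: dnn idii qfor ycylx lrcnp pik jou wera oufz nvhy
Hunk 2: at line 6 remove [jou,wera] add [hxds,chxia,ukqb] -> 11 lines: dnn idii qfor ycylx lrcnp pik hxds chxia ukqb oufz nvhy
Hunk 3: at line 1 remove [qfor,ycylx] add [bugw,vls] -> 11 lines: dnn idii bugw vls lrcnp pik hxds chxia ukqb oufz nvhy
Hunk 4: at line 8 remove [ukqb] add [ylh,kmwu,cpao] -> 13 lines: dnn idii bugw vls lrcnp pik hxds chxia ylh kmwu cpao oufz nvhy
Hunk 5: at line 3 remove [vls] add [bujvq] -> 13 lines: dnn idii bugw bujvq lrcnp pik hxds chxia ylh kmwu cpao oufz nvhy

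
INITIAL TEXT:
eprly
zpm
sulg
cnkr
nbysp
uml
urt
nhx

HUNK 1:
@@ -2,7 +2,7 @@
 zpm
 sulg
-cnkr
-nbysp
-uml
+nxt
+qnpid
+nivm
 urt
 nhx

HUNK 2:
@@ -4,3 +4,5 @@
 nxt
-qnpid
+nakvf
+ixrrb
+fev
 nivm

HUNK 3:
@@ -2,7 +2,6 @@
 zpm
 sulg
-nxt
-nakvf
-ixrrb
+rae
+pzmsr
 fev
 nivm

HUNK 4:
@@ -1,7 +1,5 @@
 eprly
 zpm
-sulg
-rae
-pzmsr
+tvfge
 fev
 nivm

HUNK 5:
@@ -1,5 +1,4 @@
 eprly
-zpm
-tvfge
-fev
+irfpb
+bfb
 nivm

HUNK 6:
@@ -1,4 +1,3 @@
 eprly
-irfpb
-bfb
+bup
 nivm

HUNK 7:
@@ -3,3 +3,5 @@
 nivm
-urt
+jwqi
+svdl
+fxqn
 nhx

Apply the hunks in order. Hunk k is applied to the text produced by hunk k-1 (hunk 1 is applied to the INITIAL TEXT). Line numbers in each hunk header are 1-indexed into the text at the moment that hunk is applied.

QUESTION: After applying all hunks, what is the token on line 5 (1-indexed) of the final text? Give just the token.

Hunk 1: at line 2 remove [cnkr,nbysp,uml] add [nxt,qnpid,nivm] -> 8 lines: eprly zpm sulg nxt qnpid nivm urt nhx
Hunk 2: at line 4 remove [qnpid] add [nakvf,ixrrb,fev] -> 10 lines: eprly zpm sulg nxt nakvf ixrrb fev nivm urt nhx
Hunk 3: at line 2 remove [nxt,nakvf,ixrrb] add [rae,pzmsr] -> 9 lines: eprly zpm sulg rae pzmsr fev nivm urt nhx
Hunk 4: at line 1 remove [sulg,rae,pzmsr] add [tvfge] -> 7 lines: eprly zpm tvfge fev nivm urt nhx
Hunk 5: at line 1 remove [zpm,tvfge,fev] add [irfpb,bfb] -> 6 lines: eprly irfpb bfb nivm urt nhx
Hunk 6: at line 1 remove [irfpb,bfb] add [bup] -> 5 lines: eprly bup nivm urt nhx
Hunk 7: at line 3 remove [urt] add [jwqi,svdl,fxqn] -> 7 lines: eprly bup nivm jwqi svdl fxqn nhx
Final line 5: svdl

Answer: svdl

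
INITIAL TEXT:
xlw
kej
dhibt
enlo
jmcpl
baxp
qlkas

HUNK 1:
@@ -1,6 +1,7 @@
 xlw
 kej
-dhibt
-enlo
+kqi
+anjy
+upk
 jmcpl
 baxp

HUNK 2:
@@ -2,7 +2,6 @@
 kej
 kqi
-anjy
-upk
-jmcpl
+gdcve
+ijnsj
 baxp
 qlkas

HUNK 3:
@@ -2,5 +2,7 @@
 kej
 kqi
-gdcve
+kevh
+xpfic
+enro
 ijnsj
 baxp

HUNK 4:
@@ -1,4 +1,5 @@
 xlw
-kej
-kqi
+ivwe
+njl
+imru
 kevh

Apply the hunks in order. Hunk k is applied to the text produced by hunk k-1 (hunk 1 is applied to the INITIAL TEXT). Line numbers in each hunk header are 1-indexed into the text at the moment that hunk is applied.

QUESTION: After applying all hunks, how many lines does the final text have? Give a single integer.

Hunk 1: at line 1 remove [dhibt,enlo] add [kqi,anjy,upk] -> 8 lines: xlw kej kqi anjy upk jmcpl baxp qlkas
Hunk 2: at line 2 remove [anjy,upk,jmcpl] add [gdcve,ijnsj] -> 7 lines: xlw kej kqi gdcve ijnsj baxp qlkas
Hunk 3: at line 2 remove [gdcve] add [kevh,xpfic,enro] -> 9 lines: xlw kej kqi kevh xpfic enro ijnsj baxp qlkas
Hunk 4: at line 1 remove [kej,kqi] add [ivwe,njl,imru] -> 10 lines: xlw ivwe njl imru kevh xpfic enro ijnsj baxp qlkas
Final line count: 10

Answer: 10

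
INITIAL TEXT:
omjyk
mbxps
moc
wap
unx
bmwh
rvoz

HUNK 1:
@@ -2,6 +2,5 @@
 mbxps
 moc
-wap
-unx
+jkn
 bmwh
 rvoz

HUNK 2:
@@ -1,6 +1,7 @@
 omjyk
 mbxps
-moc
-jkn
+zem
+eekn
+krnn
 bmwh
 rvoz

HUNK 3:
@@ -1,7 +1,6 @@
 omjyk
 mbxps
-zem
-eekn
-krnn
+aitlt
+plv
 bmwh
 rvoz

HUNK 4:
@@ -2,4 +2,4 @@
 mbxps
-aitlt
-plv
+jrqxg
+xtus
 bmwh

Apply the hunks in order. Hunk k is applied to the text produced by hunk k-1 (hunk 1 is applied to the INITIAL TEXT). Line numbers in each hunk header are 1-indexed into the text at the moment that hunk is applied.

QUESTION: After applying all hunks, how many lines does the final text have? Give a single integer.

Answer: 6

Derivation:
Hunk 1: at line 2 remove [wap,unx] add [jkn] -> 6 lines: omjyk mbxps moc jkn bmwh rvoz
Hunk 2: at line 1 remove [moc,jkn] add [zem,eekn,krnn] -> 7 lines: omjyk mbxps zem eekn krnn bmwh rvoz
Hunk 3: at line 1 remove [zem,eekn,krnn] add [aitlt,plv] -> 6 lines: omjyk mbxps aitlt plv bmwh rvoz
Hunk 4: at line 2 remove [aitlt,plv] add [jrqxg,xtus] -> 6 lines: omjyk mbxps jrqxg xtus bmwh rvoz
Final line count: 6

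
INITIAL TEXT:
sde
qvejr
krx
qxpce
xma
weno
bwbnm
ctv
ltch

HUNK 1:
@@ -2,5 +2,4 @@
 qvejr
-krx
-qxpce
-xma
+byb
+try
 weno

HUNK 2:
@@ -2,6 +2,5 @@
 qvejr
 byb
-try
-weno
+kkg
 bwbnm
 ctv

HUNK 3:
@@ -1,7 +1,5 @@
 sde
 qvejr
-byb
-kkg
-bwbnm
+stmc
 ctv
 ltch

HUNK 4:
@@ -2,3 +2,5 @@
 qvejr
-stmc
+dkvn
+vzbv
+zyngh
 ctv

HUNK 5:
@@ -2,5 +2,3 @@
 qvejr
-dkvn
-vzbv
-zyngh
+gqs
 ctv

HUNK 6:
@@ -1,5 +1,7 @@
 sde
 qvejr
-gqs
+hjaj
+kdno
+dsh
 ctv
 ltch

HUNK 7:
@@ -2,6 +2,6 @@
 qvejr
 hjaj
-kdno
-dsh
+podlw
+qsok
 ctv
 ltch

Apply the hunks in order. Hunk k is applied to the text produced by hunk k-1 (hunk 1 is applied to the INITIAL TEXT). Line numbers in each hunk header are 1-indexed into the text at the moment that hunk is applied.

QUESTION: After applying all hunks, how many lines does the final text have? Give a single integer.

Hunk 1: at line 2 remove [krx,qxpce,xma] add [byb,try] -> 8 lines: sde qvejr byb try weno bwbnm ctv ltch
Hunk 2: at line 2 remove [try,weno] add [kkg] -> 7 lines: sde qvejr byb kkg bwbnm ctv ltch
Hunk 3: at line 1 remove [byb,kkg,bwbnm] add [stmc] -> 5 lines: sde qvejr stmc ctv ltch
Hunk 4: at line 2 remove [stmc] add [dkvn,vzbv,zyngh] -> 7 lines: sde qvejr dkvn vzbv zyngh ctv ltch
Hunk 5: at line 2 remove [dkvn,vzbv,zyngh] add [gqs] -> 5 lines: sde qvejr gqs ctv ltch
Hunk 6: at line 1 remove [gqs] add [hjaj,kdno,dsh] -> 7 lines: sde qvejr hjaj kdno dsh ctv ltch
Hunk 7: at line 2 remove [kdno,dsh] add [podlw,qsok] -> 7 lines: sde qvejr hjaj podlw qsok ctv ltch
Final line count: 7

Answer: 7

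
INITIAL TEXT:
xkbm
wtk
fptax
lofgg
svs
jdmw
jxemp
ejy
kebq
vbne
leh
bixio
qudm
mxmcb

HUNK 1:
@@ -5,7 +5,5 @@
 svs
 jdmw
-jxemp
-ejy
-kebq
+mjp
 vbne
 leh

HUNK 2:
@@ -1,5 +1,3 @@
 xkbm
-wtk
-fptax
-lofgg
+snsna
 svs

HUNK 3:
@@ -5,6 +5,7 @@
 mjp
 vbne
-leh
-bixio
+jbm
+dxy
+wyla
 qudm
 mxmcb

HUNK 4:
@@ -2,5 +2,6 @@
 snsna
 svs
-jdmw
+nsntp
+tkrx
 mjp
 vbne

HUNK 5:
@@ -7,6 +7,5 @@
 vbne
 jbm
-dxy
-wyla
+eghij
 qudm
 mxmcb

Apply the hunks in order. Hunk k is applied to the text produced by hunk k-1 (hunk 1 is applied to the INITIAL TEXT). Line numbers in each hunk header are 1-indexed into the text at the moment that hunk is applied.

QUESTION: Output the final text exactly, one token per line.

Answer: xkbm
snsna
svs
nsntp
tkrx
mjp
vbne
jbm
eghij
qudm
mxmcb

Derivation:
Hunk 1: at line 5 remove [jxemp,ejy,kebq] add [mjp] -> 12 lines: xkbm wtk fptax lofgg svs jdmw mjp vbne leh bixio qudm mxmcb
Hunk 2: at line 1 remove [wtk,fptax,lofgg] add [snsna] -> 10 lines: xkbm snsna svs jdmw mjp vbne leh bixio qudm mxmcb
Hunk 3: at line 5 remove [leh,bixio] add [jbm,dxy,wyla] -> 11 lines: xkbm snsna svs jdmw mjp vbne jbm dxy wyla qudm mxmcb
Hunk 4: at line 2 remove [jdmw] add [nsntp,tkrx] -> 12 lines: xkbm snsna svs nsntp tkrx mjp vbne jbm dxy wyla qudm mxmcb
Hunk 5: at line 7 remove [dxy,wyla] add [eghij] -> 11 lines: xkbm snsna svs nsntp tkrx mjp vbne jbm eghij qudm mxmcb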